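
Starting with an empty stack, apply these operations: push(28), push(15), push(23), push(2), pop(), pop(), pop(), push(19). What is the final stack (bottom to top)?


push(28) -> [28]
push(15) -> [28, 15]
push(23) -> [28, 15, 23]
push(2) -> [28, 15, 23, 2]
pop() returns 2 -> [28, 15, 23]
pop() returns 23 -> [28, 15]
pop() returns 15 -> [28]
push(19) -> [28, 19]
Final stack (bottom to top): [28, 19]


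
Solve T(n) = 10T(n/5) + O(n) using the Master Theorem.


a=10, b=5, c=1. log_5(10)=1.431 > c=1. Case 1: O(n^log_b(a)) = O(n^1.431)
Complexity: O(n^1.431)


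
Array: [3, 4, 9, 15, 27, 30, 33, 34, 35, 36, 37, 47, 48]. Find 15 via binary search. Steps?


Search for 15:
[0,12] mid=6 arr[6]=33
[0,5] mid=2 arr[2]=9
[3,5] mid=4 arr[4]=27
[3,3] mid=3 arr[3]=15
Total: 4 comparisons


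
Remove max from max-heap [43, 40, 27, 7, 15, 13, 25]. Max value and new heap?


Max = 43
Replace root with last, heapify down
Resulting heap: [40, 25, 27, 7, 15, 13]


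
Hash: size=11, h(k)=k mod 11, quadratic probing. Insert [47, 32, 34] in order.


Insertions: 47->slot 3; 32->slot 10; 34->slot 1
Table: [None, 34, None, 47, None, None, None, None, None, None, 32]


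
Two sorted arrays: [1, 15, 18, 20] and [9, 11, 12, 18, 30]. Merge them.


Compare heads, take smaller each step.
Merged: [1, 9, 11, 12, 15, 18, 18, 20, 30]


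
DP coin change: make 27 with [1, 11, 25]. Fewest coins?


dp[0]=0; dp[i]=1+min(dp[i-c] for c in coins)
...dp[22]=2, dp[23]=3, dp[24]=4, dp[25]=1, dp[26]=2, dp[27]=3
Minimum coins for 27 = 3


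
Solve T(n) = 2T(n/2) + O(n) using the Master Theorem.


a=2, b=2, c=1. log_2(2)=1 = c=1. Case 2: O(n^c log n) = O(n log n)
Complexity: O(n log n)


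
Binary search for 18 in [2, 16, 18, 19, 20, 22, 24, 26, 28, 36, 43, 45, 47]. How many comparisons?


Search for 18:
[0,12] mid=6 arr[6]=24
[0,5] mid=2 arr[2]=18
Total: 2 comparisons


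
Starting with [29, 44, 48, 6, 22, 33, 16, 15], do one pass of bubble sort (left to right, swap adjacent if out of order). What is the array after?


After one pass: [29, 44, 6, 22, 33, 16, 15, 48]


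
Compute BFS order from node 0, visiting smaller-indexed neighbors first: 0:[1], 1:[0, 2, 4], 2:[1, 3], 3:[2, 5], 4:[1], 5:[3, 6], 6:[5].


BFS queue: start with [0]
Visit order: [0, 1, 2, 4, 3, 5, 6]


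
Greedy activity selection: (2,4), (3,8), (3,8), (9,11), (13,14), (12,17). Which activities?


Greedy: pick earliest-ending, then skip overlaps.
Selected (3 activities): [(2, 4), (9, 11), (13, 14)]


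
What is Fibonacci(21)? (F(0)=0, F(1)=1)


F(n)=F(n-1)+F(n-2)
...F(19)=4181, F(20)=6765, F(21)=10946


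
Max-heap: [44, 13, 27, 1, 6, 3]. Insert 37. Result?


Append 37: [44, 13, 27, 1, 6, 3, 37]
Bubble up: swap idx 6(37) with idx 2(27)
Result: [44, 13, 37, 1, 6, 3, 27]


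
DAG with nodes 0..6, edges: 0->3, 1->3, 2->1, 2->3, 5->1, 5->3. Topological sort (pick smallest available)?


Kahn's algorithm, process smallest node first
Order: [0, 2, 4, 5, 1, 3, 6]


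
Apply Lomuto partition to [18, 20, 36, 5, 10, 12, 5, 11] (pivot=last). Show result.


Elements <= 11 go left of pivot.
Result: [5, 10, 5, 11, 20, 12, 36, 18], pivot at index 3


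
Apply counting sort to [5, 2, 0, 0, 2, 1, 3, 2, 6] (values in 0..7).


Count array: [2, 1, 3, 1, 0, 1, 1, 0]
Reconstruct: [0, 0, 1, 2, 2, 2, 3, 5, 6]


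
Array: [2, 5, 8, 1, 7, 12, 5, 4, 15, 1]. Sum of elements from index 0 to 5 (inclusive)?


Prefix sums: [0, 2, 7, 15, 16, 23, 35, 40, 44, 59, 60]
Sum[0..5] = prefix[6] - prefix[0] = 35 - 0 = 35


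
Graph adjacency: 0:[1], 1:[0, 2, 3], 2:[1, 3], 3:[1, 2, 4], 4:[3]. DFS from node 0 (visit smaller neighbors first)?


DFS stack-based: start with [0]
Visit order: [0, 1, 2, 3, 4]


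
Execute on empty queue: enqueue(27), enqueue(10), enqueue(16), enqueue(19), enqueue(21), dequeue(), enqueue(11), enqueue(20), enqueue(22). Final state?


enqueue(27) -> [27]
enqueue(10) -> [27, 10]
enqueue(16) -> [27, 10, 16]
enqueue(19) -> [27, 10, 16, 19]
enqueue(21) -> [27, 10, 16, 19, 21]
dequeue() returns 27 -> [10, 16, 19, 21]
enqueue(11) -> [10, 16, 19, 21, 11]
enqueue(20) -> [10, 16, 19, 21, 11, 20]
enqueue(22) -> [10, 16, 19, 21, 11, 20, 22]
Final queue (front to back): [10, 16, 19, 21, 11, 20, 22]


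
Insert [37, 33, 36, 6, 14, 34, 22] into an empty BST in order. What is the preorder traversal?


Root = 37; build tree by BST insertion.
Preorder traversal: [37, 33, 6, 14, 22, 36, 34]


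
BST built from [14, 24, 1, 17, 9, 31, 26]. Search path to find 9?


BST root = 14
Search for 9: compare at each node
Path: [14, 1, 9]


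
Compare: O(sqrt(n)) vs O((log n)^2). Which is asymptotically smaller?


polylogarithmic grows slower than sublinear
O((log n)^2) is asymptotically smaller; O(sqrt(n)) grows faster


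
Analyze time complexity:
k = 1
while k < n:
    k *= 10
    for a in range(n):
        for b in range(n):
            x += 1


Per nesting level: O(log n) * O(n) * O(n) = O(n^2 log n)
Complexity: O(n^2 log n)


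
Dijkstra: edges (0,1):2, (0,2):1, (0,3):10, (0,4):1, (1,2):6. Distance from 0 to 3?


Dijkstra from 0:
Distances: {0: 0, 1: 2, 2: 1, 3: 10, 4: 1}
Shortest distance to 3 = 10, path = [0, 3]


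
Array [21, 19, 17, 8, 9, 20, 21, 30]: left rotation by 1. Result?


Left rotate by 1: [19, 17, 8, 9, 20, 21, 30, 21]


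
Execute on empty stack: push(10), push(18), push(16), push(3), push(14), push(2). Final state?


push(10) -> [10]
push(18) -> [10, 18]
push(16) -> [10, 18, 16]
push(3) -> [10, 18, 16, 3]
push(14) -> [10, 18, 16, 3, 14]
push(2) -> [10, 18, 16, 3, 14, 2]
Final stack (bottom to top): [10, 18, 16, 3, 14, 2]


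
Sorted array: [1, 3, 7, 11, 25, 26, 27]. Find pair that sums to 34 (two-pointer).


Two pointers: lo=0, hi=6
Found pair: (7, 27) summing to 34


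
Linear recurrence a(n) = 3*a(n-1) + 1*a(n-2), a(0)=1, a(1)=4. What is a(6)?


Build bottom-up:
...a(4)=142, a(5)=469, a(6)=3*469+1*142=1549


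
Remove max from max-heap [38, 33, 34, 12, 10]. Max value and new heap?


Max = 38
Replace root with last, heapify down
Resulting heap: [34, 33, 10, 12]


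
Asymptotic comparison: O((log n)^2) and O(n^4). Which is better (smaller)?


polylogarithmic grows slower than quartic
O((log n)^2) is asymptotically smaller; O(n^4) grows faster


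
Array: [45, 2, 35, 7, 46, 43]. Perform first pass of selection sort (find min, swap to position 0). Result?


After one pass: [2, 45, 35, 7, 46, 43]


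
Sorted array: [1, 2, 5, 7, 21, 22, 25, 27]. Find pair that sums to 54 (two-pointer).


Two pointers: lo=0, hi=7
No pair sums to 54


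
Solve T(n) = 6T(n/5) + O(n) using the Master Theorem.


a=6, b=5, c=1. log_5(6)=1.113 > c=1. Case 1: O(n^log_b(a)) = O(n^1.113)
Complexity: O(n^1.113)


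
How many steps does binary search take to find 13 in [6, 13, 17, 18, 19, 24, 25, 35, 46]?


Search for 13:
[0,8] mid=4 arr[4]=19
[0,3] mid=1 arr[1]=13
Total: 2 comparisons


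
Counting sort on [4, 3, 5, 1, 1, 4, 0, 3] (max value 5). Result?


Count array: [1, 2, 0, 2, 2, 1]
Reconstruct: [0, 1, 1, 3, 3, 4, 4, 5]


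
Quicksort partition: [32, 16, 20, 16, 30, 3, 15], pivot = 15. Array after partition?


Elements <= 15 go left of pivot.
Result: [3, 15, 20, 16, 30, 32, 16], pivot at index 1


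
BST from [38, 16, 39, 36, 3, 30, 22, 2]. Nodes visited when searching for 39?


BST root = 38
Search for 39: compare at each node
Path: [38, 39]


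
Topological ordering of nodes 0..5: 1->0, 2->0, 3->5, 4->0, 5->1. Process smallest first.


Kahn's algorithm, process smallest node first
Order: [2, 3, 4, 5, 1, 0]


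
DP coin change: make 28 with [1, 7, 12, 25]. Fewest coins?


dp[0]=0; dp[i]=1+min(dp[i-c] for c in coins)
...dp[23]=5, dp[24]=2, dp[25]=1, dp[26]=2, dp[27]=3, dp[28]=4
Minimum coins for 28 = 4


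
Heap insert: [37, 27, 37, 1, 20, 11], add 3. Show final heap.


Append 3: [37, 27, 37, 1, 20, 11, 3]
Bubble up: no swaps needed
Result: [37, 27, 37, 1, 20, 11, 3]


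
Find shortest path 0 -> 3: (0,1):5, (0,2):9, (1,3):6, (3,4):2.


Dijkstra from 0:
Distances: {0: 0, 1: 5, 2: 9, 3: 11, 4: 13}
Shortest distance to 3 = 11, path = [0, 1, 3]


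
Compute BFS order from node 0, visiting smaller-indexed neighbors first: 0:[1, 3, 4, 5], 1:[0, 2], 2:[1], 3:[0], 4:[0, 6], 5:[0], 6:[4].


BFS queue: start with [0]
Visit order: [0, 1, 3, 4, 5, 2, 6]


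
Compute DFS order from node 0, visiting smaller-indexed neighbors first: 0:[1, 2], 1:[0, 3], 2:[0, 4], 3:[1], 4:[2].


DFS stack-based: start with [0]
Visit order: [0, 1, 3, 2, 4]


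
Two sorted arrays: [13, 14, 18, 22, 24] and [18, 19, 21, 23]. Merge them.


Compare heads, take smaller each step.
Merged: [13, 14, 18, 18, 19, 21, 22, 23, 24]


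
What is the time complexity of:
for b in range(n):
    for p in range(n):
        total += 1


Per nesting level: O(n) * O(n) = O(n^2)
Complexity: O(n^2)


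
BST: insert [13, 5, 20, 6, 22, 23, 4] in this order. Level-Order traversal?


Root = 13; build tree by BST insertion.
Level-Order traversal: [13, 5, 20, 4, 6, 22, 23]


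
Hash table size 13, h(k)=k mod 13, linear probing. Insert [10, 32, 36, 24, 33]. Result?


Insertions: 10->slot 10; 32->slot 6; 36->slot 11; 24->slot 12; 33->slot 7
Table: [None, None, None, None, None, None, 32, 33, None, None, 10, 36, 24]


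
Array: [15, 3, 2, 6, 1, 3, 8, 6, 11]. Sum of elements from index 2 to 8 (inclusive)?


Prefix sums: [0, 15, 18, 20, 26, 27, 30, 38, 44, 55]
Sum[2..8] = prefix[9] - prefix[2] = 55 - 18 = 37


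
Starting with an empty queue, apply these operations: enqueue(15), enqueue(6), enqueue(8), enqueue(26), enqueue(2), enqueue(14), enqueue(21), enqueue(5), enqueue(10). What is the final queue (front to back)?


enqueue(15) -> [15]
enqueue(6) -> [15, 6]
enqueue(8) -> [15, 6, 8]
enqueue(26) -> [15, 6, 8, 26]
enqueue(2) -> [15, 6, 8, 26, 2]
enqueue(14) -> [15, 6, 8, 26, 2, 14]
enqueue(21) -> [15, 6, 8, 26, 2, 14, 21]
enqueue(5) -> [15, 6, 8, 26, 2, 14, 21, 5]
enqueue(10) -> [15, 6, 8, 26, 2, 14, 21, 5, 10]
Final queue (front to back): [15, 6, 8, 26, 2, 14, 21, 5, 10]


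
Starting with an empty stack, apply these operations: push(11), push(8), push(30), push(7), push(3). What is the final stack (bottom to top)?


push(11) -> [11]
push(8) -> [11, 8]
push(30) -> [11, 8, 30]
push(7) -> [11, 8, 30, 7]
push(3) -> [11, 8, 30, 7, 3]
Final stack (bottom to top): [11, 8, 30, 7, 3]


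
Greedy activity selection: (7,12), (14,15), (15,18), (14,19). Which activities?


Greedy: pick earliest-ending, then skip overlaps.
Selected (3 activities): [(7, 12), (14, 15), (15, 18)]


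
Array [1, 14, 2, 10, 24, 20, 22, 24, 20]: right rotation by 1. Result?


Right rotate by 1: [20, 1, 14, 2, 10, 24, 20, 22, 24]


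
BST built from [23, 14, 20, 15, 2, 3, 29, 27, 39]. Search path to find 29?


BST root = 23
Search for 29: compare at each node
Path: [23, 29]


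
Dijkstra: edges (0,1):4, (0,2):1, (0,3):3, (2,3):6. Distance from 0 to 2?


Dijkstra from 0:
Distances: {0: 0, 1: 4, 2: 1, 3: 3}
Shortest distance to 2 = 1, path = [0, 2]


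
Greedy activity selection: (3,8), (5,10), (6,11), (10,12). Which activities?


Greedy: pick earliest-ending, then skip overlaps.
Selected (2 activities): [(3, 8), (10, 12)]


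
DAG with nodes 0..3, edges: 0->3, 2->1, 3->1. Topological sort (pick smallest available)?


Kahn's algorithm, process smallest node first
Order: [0, 2, 3, 1]


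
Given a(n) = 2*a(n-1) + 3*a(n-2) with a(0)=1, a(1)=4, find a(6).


Build bottom-up:
...a(4)=101, a(5)=304, a(6)=2*304+3*101=911


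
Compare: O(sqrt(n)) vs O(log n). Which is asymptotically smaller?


logarithmic grows slower than sublinear
O(log n) is asymptotically smaller; O(sqrt(n)) grows faster


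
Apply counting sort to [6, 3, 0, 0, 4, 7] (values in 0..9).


Count array: [2, 0, 0, 1, 1, 0, 1, 1, 0, 0]
Reconstruct: [0, 0, 3, 4, 6, 7]


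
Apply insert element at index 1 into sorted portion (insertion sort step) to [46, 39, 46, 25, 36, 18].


After one pass: [39, 46, 46, 25, 36, 18]


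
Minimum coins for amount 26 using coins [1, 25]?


dp[0]=0; dp[i]=1+min(dp[i-c] for c in coins)
...dp[21]=21, dp[22]=22, dp[23]=23, dp[24]=24, dp[25]=1, dp[26]=2
Minimum coins for 26 = 2


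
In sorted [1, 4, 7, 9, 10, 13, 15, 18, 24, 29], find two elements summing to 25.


Two pointers: lo=0, hi=9
Found pair: (1, 24) summing to 25


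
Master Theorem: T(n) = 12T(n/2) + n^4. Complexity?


a=12, b=2, c=4. log_2(12)=3.585 < c=4. Case 3: O(n^c) = O(n^4)
Complexity: O(n^4)


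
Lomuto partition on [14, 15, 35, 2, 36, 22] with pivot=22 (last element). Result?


Elements <= 22 go left of pivot.
Result: [14, 15, 2, 22, 36, 35], pivot at index 3


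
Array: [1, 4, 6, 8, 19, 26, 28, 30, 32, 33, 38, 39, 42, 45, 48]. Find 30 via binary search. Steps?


Search for 30:
[0,14] mid=7 arr[7]=30
Total: 1 comparisons


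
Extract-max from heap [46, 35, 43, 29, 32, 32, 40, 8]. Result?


Max = 46
Replace root with last, heapify down
Resulting heap: [43, 35, 40, 29, 32, 32, 8]


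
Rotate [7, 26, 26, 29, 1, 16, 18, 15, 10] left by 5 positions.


Left rotate by 5: [16, 18, 15, 10, 7, 26, 26, 29, 1]


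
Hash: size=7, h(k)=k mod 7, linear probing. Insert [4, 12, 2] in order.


Insertions: 4->slot 4; 12->slot 5; 2->slot 2
Table: [None, None, 2, None, 4, 12, None]


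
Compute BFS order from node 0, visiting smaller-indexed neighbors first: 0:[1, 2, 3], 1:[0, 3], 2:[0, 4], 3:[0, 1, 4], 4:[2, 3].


BFS queue: start with [0]
Visit order: [0, 1, 2, 3, 4]


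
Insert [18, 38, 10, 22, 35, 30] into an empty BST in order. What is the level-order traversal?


Root = 18; build tree by BST insertion.
Level-Order traversal: [18, 10, 38, 22, 35, 30]


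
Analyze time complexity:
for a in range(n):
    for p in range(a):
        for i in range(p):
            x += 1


Per nesting level: O(n) * O(n) [triangular over a] * O(n) [triangular over p] = O(n^3)
Complexity: O(n^3)


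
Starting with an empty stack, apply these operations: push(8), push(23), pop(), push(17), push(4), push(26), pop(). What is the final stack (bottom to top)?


push(8) -> [8]
push(23) -> [8, 23]
pop() returns 23 -> [8]
push(17) -> [8, 17]
push(4) -> [8, 17, 4]
push(26) -> [8, 17, 4, 26]
pop() returns 26 -> [8, 17, 4]
Final stack (bottom to top): [8, 17, 4]


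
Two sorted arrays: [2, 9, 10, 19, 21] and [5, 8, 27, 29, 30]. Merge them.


Compare heads, take smaller each step.
Merged: [2, 5, 8, 9, 10, 19, 21, 27, 29, 30]


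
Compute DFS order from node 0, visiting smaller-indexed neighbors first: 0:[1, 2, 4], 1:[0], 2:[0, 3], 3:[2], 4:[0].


DFS stack-based: start with [0]
Visit order: [0, 1, 2, 3, 4]


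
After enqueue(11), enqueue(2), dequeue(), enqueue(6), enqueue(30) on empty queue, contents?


enqueue(11) -> [11]
enqueue(2) -> [11, 2]
dequeue() returns 11 -> [2]
enqueue(6) -> [2, 6]
enqueue(30) -> [2, 6, 30]
Final queue (front to back): [2, 6, 30]


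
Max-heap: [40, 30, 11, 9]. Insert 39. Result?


Append 39: [40, 30, 11, 9, 39]
Bubble up: swap idx 4(39) with idx 1(30)
Result: [40, 39, 11, 9, 30]


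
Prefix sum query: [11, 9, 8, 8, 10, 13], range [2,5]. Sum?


Prefix sums: [0, 11, 20, 28, 36, 46, 59]
Sum[2..5] = prefix[6] - prefix[2] = 59 - 20 = 39


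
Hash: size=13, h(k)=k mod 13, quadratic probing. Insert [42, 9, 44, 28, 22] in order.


Insertions: 42->slot 3; 9->slot 9; 44->slot 5; 28->slot 2; 22->slot 10
Table: [None, None, 28, 42, None, 44, None, None, None, 9, 22, None, None]


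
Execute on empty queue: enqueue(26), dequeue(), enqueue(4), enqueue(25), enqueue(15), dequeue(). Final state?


enqueue(26) -> [26]
dequeue() returns 26 -> []
enqueue(4) -> [4]
enqueue(25) -> [4, 25]
enqueue(15) -> [4, 25, 15]
dequeue() returns 4 -> [25, 15]
Final queue (front to back): [25, 15]


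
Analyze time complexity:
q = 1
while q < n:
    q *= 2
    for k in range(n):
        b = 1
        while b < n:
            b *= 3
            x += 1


Per nesting level: O(log n) * O(n) * O(log n) = O(n (log n)^2)
Complexity: O(n (log n)^2)


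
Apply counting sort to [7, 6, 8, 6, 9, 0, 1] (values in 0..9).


Count array: [1, 1, 0, 0, 0, 0, 2, 1, 1, 1]
Reconstruct: [0, 1, 6, 6, 7, 8, 9]


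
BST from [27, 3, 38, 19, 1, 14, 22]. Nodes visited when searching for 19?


BST root = 27
Search for 19: compare at each node
Path: [27, 3, 19]


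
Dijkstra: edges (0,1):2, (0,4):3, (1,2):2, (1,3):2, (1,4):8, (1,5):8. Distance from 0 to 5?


Dijkstra from 0:
Distances: {0: 0, 1: 2, 2: 4, 3: 4, 4: 3, 5: 10}
Shortest distance to 5 = 10, path = [0, 1, 5]


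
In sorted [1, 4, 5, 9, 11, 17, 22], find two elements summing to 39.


Two pointers: lo=0, hi=6
Found pair: (17, 22) summing to 39


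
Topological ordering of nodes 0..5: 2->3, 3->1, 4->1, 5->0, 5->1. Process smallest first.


Kahn's algorithm, process smallest node first
Order: [2, 3, 4, 5, 0, 1]


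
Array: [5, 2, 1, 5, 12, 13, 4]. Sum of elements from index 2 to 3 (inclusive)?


Prefix sums: [0, 5, 7, 8, 13, 25, 38, 42]
Sum[2..3] = prefix[4] - prefix[2] = 13 - 7 = 6


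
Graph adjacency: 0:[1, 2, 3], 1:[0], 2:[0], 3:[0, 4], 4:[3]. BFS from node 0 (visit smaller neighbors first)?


BFS queue: start with [0]
Visit order: [0, 1, 2, 3, 4]


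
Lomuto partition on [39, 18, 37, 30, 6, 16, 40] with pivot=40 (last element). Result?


Elements <= 40 go left of pivot.
Result: [39, 18, 37, 30, 6, 16, 40], pivot at index 6


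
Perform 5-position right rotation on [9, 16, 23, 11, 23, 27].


Right rotate by 5: [16, 23, 11, 23, 27, 9]


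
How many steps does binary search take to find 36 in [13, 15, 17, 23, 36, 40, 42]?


Search for 36:
[0,6] mid=3 arr[3]=23
[4,6] mid=5 arr[5]=40
[4,4] mid=4 arr[4]=36
Total: 3 comparisons


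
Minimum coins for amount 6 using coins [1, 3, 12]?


dp[0]=0; dp[i]=1+min(dp[i-c] for c in coins)
...dp[1]=1, dp[2]=2, dp[3]=1, dp[4]=2, dp[5]=3, dp[6]=2
Minimum coins for 6 = 2


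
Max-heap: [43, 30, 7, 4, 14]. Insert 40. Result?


Append 40: [43, 30, 7, 4, 14, 40]
Bubble up: swap idx 5(40) with idx 2(7)
Result: [43, 30, 40, 4, 14, 7]


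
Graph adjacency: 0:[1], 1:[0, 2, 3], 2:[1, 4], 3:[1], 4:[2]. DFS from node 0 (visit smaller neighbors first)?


DFS stack-based: start with [0]
Visit order: [0, 1, 2, 4, 3]


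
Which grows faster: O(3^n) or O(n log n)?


linearithmic grows slower than exponential (base 3)
O(n log n) is asymptotically smaller; O(3^n) grows faster


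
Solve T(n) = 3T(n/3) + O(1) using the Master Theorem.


a=3, b=3, c=0. log_3(3)=1 > c=0. Case 1: O(n^log_b(a)) = O(n)
Complexity: O(n)


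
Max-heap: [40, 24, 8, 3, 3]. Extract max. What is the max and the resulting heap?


Max = 40
Replace root with last, heapify down
Resulting heap: [24, 3, 8, 3]


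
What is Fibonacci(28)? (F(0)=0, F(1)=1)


F(n)=F(n-1)+F(n-2)
...F(26)=121393, F(27)=196418, F(28)=317811


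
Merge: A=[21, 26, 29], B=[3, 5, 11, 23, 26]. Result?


Compare heads, take smaller each step.
Merged: [3, 5, 11, 21, 23, 26, 26, 29]


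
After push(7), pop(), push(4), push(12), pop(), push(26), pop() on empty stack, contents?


push(7) -> [7]
pop() returns 7 -> []
push(4) -> [4]
push(12) -> [4, 12]
pop() returns 12 -> [4]
push(26) -> [4, 26]
pop() returns 26 -> [4]
Final stack (bottom to top): [4]


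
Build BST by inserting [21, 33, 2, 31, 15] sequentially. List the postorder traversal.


Root = 21; build tree by BST insertion.
Postorder traversal: [15, 2, 31, 33, 21]


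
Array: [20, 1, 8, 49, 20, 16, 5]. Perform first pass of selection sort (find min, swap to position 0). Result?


After one pass: [1, 20, 8, 49, 20, 16, 5]


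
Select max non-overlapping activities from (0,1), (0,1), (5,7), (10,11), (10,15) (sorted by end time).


Greedy: pick earliest-ending, then skip overlaps.
Selected (3 activities): [(0, 1), (5, 7), (10, 11)]


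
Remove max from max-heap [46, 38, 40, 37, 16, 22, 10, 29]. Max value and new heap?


Max = 46
Replace root with last, heapify down
Resulting heap: [40, 38, 29, 37, 16, 22, 10]


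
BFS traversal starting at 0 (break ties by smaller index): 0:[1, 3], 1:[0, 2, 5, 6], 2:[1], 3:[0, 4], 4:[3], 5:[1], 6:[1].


BFS queue: start with [0]
Visit order: [0, 1, 3, 2, 5, 6, 4]


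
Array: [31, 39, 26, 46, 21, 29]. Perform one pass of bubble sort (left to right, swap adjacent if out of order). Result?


After one pass: [31, 26, 39, 21, 29, 46]


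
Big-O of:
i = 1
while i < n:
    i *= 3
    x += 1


Per nesting level: O(log n) = O(log n)
Complexity: O(log n)


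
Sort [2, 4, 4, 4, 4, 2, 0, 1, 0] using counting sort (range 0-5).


Count array: [2, 1, 2, 0, 4, 0]
Reconstruct: [0, 0, 1, 2, 2, 4, 4, 4, 4]


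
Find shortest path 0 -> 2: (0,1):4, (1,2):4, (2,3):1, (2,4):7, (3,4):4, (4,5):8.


Dijkstra from 0:
Distances: {0: 0, 1: 4, 2: 8, 3: 9, 4: 13, 5: 21}
Shortest distance to 2 = 8, path = [0, 1, 2]


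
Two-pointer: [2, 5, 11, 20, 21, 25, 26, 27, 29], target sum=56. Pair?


Two pointers: lo=0, hi=8
Found pair: (27, 29) summing to 56


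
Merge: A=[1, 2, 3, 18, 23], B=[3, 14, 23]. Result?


Compare heads, take smaller each step.
Merged: [1, 2, 3, 3, 14, 18, 23, 23]


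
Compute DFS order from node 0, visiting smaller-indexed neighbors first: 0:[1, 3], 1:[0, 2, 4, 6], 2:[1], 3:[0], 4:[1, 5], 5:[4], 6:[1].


DFS stack-based: start with [0]
Visit order: [0, 1, 2, 4, 5, 6, 3]


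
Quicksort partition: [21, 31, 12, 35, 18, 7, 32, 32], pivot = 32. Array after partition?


Elements <= 32 go left of pivot.
Result: [21, 31, 12, 18, 7, 32, 32, 35], pivot at index 6


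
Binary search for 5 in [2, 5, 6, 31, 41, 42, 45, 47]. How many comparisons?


Search for 5:
[0,7] mid=3 arr[3]=31
[0,2] mid=1 arr[1]=5
Total: 2 comparisons


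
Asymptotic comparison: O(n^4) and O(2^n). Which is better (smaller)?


quartic grows slower than exponential
O(n^4) is asymptotically smaller; O(2^n) grows faster


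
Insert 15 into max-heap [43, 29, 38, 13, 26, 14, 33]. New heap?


Append 15: [43, 29, 38, 13, 26, 14, 33, 15]
Bubble up: swap idx 7(15) with idx 3(13)
Result: [43, 29, 38, 15, 26, 14, 33, 13]


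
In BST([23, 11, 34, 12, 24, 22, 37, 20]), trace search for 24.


BST root = 23
Search for 24: compare at each node
Path: [23, 34, 24]


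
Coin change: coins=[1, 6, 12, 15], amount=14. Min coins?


dp[0]=0; dp[i]=1+min(dp[i-c] for c in coins)
...dp[9]=4, dp[10]=5, dp[11]=6, dp[12]=1, dp[13]=2, dp[14]=3
Minimum coins for 14 = 3


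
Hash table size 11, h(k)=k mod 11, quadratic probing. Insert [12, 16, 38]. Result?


Insertions: 12->slot 1; 16->slot 5; 38->slot 6
Table: [None, 12, None, None, None, 16, 38, None, None, None, None]


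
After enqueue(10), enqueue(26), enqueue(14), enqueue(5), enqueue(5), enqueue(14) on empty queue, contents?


enqueue(10) -> [10]
enqueue(26) -> [10, 26]
enqueue(14) -> [10, 26, 14]
enqueue(5) -> [10, 26, 14, 5]
enqueue(5) -> [10, 26, 14, 5, 5]
enqueue(14) -> [10, 26, 14, 5, 5, 14]
Final queue (front to back): [10, 26, 14, 5, 5, 14]


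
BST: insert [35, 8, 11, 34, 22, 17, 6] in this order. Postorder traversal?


Root = 35; build tree by BST insertion.
Postorder traversal: [6, 17, 22, 34, 11, 8, 35]


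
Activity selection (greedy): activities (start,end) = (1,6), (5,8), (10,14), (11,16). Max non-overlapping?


Greedy: pick earliest-ending, then skip overlaps.
Selected (2 activities): [(1, 6), (10, 14)]


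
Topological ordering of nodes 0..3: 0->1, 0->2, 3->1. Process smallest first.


Kahn's algorithm, process smallest node first
Order: [0, 2, 3, 1]


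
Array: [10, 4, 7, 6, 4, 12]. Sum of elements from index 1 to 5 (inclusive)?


Prefix sums: [0, 10, 14, 21, 27, 31, 43]
Sum[1..5] = prefix[6] - prefix[1] = 43 - 10 = 33


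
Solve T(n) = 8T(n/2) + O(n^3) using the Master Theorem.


a=8, b=2, c=3. log_2(8)=3 = c=3. Case 2: O(n^c log n) = O(n^3 log n)
Complexity: O(n^3 log n)


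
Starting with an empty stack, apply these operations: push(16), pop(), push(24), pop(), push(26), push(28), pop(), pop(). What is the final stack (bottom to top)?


push(16) -> [16]
pop() returns 16 -> []
push(24) -> [24]
pop() returns 24 -> []
push(26) -> [26]
push(28) -> [26, 28]
pop() returns 28 -> [26]
pop() returns 26 -> []
Final stack (bottom to top): []


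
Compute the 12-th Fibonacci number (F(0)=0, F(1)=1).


F(n)=F(n-1)+F(n-2)
...F(10)=55, F(11)=89, F(12)=144


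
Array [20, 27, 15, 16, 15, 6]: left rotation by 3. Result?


Left rotate by 3: [16, 15, 6, 20, 27, 15]


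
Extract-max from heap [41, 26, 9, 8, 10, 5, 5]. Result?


Max = 41
Replace root with last, heapify down
Resulting heap: [26, 10, 9, 8, 5, 5]


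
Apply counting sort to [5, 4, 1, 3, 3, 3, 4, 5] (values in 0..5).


Count array: [0, 1, 0, 3, 2, 2]
Reconstruct: [1, 3, 3, 3, 4, 4, 5, 5]


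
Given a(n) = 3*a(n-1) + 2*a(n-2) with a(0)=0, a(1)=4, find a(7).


Build bottom-up:
...a(5)=556, a(6)=1980, a(7)=3*1980+2*556=7052


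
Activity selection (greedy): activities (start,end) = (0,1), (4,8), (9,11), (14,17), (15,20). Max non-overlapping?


Greedy: pick earliest-ending, then skip overlaps.
Selected (4 activities): [(0, 1), (4, 8), (9, 11), (14, 17)]


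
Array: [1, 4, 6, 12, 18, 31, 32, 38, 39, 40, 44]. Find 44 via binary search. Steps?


Search for 44:
[0,10] mid=5 arr[5]=31
[6,10] mid=8 arr[8]=39
[9,10] mid=9 arr[9]=40
[10,10] mid=10 arr[10]=44
Total: 4 comparisons


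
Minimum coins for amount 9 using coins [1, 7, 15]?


dp[0]=0; dp[i]=1+min(dp[i-c] for c in coins)
...dp[4]=4, dp[5]=5, dp[6]=6, dp[7]=1, dp[8]=2, dp[9]=3
Minimum coins for 9 = 3


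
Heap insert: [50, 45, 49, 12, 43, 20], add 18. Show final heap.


Append 18: [50, 45, 49, 12, 43, 20, 18]
Bubble up: no swaps needed
Result: [50, 45, 49, 12, 43, 20, 18]


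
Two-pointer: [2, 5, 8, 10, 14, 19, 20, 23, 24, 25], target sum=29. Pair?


Two pointers: lo=0, hi=9
Found pair: (5, 24) summing to 29


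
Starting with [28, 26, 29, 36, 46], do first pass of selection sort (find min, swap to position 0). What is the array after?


After one pass: [26, 28, 29, 36, 46]


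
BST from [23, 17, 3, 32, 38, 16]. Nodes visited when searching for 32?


BST root = 23
Search for 32: compare at each node
Path: [23, 32]


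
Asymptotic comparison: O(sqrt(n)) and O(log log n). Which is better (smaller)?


double-logarithmic grows slower than sublinear
O(log log n) is asymptotically smaller; O(sqrt(n)) grows faster


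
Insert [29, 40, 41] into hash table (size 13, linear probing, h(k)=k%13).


Insertions: 29->slot 3; 40->slot 1; 41->slot 2
Table: [None, 40, 41, 29, None, None, None, None, None, None, None, None, None]


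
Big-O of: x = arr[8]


Analysis: constant-time operation, no loop
Complexity: O(1)


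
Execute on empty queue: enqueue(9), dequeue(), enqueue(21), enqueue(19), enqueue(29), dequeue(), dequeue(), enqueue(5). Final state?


enqueue(9) -> [9]
dequeue() returns 9 -> []
enqueue(21) -> [21]
enqueue(19) -> [21, 19]
enqueue(29) -> [21, 19, 29]
dequeue() returns 21 -> [19, 29]
dequeue() returns 19 -> [29]
enqueue(5) -> [29, 5]
Final queue (front to back): [29, 5]


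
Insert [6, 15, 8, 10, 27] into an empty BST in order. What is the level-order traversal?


Root = 6; build tree by BST insertion.
Level-Order traversal: [6, 15, 8, 27, 10]


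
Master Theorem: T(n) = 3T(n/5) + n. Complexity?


a=3, b=5, c=1. log_5(3)=0.683 < c=1. Case 3: O(n^c) = O(n)
Complexity: O(n)


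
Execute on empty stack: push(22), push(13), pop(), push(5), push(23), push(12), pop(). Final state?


push(22) -> [22]
push(13) -> [22, 13]
pop() returns 13 -> [22]
push(5) -> [22, 5]
push(23) -> [22, 5, 23]
push(12) -> [22, 5, 23, 12]
pop() returns 12 -> [22, 5, 23]
Final stack (bottom to top): [22, 5, 23]


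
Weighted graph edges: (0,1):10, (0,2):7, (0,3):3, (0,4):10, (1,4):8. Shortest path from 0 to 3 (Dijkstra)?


Dijkstra from 0:
Distances: {0: 0, 1: 10, 2: 7, 3: 3, 4: 10}
Shortest distance to 3 = 3, path = [0, 3]


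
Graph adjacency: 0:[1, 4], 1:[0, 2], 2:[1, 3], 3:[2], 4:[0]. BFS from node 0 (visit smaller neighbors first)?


BFS queue: start with [0]
Visit order: [0, 1, 4, 2, 3]


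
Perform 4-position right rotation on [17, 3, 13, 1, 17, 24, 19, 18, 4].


Right rotate by 4: [24, 19, 18, 4, 17, 3, 13, 1, 17]


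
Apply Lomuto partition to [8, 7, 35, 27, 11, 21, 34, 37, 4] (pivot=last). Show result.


Elements <= 4 go left of pivot.
Result: [4, 7, 35, 27, 11, 21, 34, 37, 8], pivot at index 0


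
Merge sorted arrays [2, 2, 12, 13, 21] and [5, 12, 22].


Compare heads, take smaller each step.
Merged: [2, 2, 5, 12, 12, 13, 21, 22]


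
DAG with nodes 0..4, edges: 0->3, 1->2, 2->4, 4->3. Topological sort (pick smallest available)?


Kahn's algorithm, process smallest node first
Order: [0, 1, 2, 4, 3]


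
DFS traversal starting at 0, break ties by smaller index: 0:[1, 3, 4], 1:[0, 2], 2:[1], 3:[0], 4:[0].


DFS stack-based: start with [0]
Visit order: [0, 1, 2, 3, 4]


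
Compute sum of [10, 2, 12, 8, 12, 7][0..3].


Prefix sums: [0, 10, 12, 24, 32, 44, 51]
Sum[0..3] = prefix[4] - prefix[0] = 32 - 0 = 32


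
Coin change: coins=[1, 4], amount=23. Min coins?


dp[0]=0; dp[i]=1+min(dp[i-c] for c in coins)
...dp[18]=6, dp[19]=7, dp[20]=5, dp[21]=6, dp[22]=7, dp[23]=8
Minimum coins for 23 = 8


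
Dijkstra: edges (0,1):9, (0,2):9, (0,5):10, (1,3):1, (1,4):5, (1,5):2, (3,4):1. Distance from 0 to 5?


Dijkstra from 0:
Distances: {0: 0, 1: 9, 2: 9, 3: 10, 4: 11, 5: 10}
Shortest distance to 5 = 10, path = [0, 5]


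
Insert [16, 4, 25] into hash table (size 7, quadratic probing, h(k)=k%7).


Insertions: 16->slot 2; 4->slot 4; 25->slot 5
Table: [None, None, 16, None, 4, 25, None]


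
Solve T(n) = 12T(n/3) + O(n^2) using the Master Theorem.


a=12, b=3, c=2. log_3(12)=2.262 > c=2. Case 1: O(n^log_b(a)) = O(n^2.262)
Complexity: O(n^2.262)


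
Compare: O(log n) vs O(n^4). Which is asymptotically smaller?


logarithmic grows slower than quartic
O(log n) is asymptotically smaller; O(n^4) grows faster


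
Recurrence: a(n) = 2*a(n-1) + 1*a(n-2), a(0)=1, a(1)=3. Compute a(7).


Build bottom-up:
...a(5)=99, a(6)=239, a(7)=2*239+1*99=577


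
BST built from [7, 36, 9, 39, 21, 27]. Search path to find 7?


BST root = 7
Search for 7: compare at each node
Path: [7]


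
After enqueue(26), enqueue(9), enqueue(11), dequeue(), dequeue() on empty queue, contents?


enqueue(26) -> [26]
enqueue(9) -> [26, 9]
enqueue(11) -> [26, 9, 11]
dequeue() returns 26 -> [9, 11]
dequeue() returns 9 -> [11]
Final queue (front to back): [11]


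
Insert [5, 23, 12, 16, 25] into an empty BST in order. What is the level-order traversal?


Root = 5; build tree by BST insertion.
Level-Order traversal: [5, 23, 12, 25, 16]


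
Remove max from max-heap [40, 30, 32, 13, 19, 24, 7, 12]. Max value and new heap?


Max = 40
Replace root with last, heapify down
Resulting heap: [32, 30, 24, 13, 19, 12, 7]


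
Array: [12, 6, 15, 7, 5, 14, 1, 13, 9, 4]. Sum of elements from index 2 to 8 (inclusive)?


Prefix sums: [0, 12, 18, 33, 40, 45, 59, 60, 73, 82, 86]
Sum[2..8] = prefix[9] - prefix[2] = 82 - 18 = 64


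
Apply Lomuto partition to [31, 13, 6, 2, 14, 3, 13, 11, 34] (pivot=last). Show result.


Elements <= 34 go left of pivot.
Result: [31, 13, 6, 2, 14, 3, 13, 11, 34], pivot at index 8


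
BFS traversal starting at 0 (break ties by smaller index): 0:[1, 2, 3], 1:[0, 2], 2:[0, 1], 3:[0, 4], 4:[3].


BFS queue: start with [0]
Visit order: [0, 1, 2, 3, 4]


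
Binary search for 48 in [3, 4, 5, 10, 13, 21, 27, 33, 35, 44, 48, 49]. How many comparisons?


Search for 48:
[0,11] mid=5 arr[5]=21
[6,11] mid=8 arr[8]=35
[9,11] mid=10 arr[10]=48
Total: 3 comparisons


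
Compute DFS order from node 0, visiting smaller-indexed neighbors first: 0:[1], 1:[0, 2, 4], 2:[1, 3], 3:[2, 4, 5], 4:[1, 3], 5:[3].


DFS stack-based: start with [0]
Visit order: [0, 1, 2, 3, 4, 5]


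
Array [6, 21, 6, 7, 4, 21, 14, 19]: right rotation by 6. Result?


Right rotate by 6: [6, 7, 4, 21, 14, 19, 6, 21]


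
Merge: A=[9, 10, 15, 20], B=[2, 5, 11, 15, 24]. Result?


Compare heads, take smaller each step.
Merged: [2, 5, 9, 10, 11, 15, 15, 20, 24]


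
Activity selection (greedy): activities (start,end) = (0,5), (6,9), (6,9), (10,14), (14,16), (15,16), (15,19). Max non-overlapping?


Greedy: pick earliest-ending, then skip overlaps.
Selected (4 activities): [(0, 5), (6, 9), (10, 14), (14, 16)]


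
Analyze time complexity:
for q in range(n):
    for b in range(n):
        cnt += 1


Per nesting level: O(n) * O(n) = O(n^2)
Complexity: O(n^2)


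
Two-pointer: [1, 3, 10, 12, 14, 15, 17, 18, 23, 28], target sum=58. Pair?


Two pointers: lo=0, hi=9
No pair sums to 58


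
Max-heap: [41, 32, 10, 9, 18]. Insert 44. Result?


Append 44: [41, 32, 10, 9, 18, 44]
Bubble up: swap idx 5(44) with idx 2(10); swap idx 2(44) with idx 0(41)
Result: [44, 32, 41, 9, 18, 10]


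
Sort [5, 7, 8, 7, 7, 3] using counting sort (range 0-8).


Count array: [0, 0, 0, 1, 0, 1, 0, 3, 1]
Reconstruct: [3, 5, 7, 7, 7, 8]


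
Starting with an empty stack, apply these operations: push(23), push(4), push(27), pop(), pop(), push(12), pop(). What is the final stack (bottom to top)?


push(23) -> [23]
push(4) -> [23, 4]
push(27) -> [23, 4, 27]
pop() returns 27 -> [23, 4]
pop() returns 4 -> [23]
push(12) -> [23, 12]
pop() returns 12 -> [23]
Final stack (bottom to top): [23]


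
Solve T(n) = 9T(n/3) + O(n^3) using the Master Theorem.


a=9, b=3, c=3. log_3(9)=2 < c=3. Case 3: O(n^c) = O(n^3)
Complexity: O(n^3)


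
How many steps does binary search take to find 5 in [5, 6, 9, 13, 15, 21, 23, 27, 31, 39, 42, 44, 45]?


Search for 5:
[0,12] mid=6 arr[6]=23
[0,5] mid=2 arr[2]=9
[0,1] mid=0 arr[0]=5
Total: 3 comparisons


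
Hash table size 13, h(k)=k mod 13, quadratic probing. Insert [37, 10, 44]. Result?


Insertions: 37->slot 11; 10->slot 10; 44->slot 5
Table: [None, None, None, None, None, 44, None, None, None, None, 10, 37, None]


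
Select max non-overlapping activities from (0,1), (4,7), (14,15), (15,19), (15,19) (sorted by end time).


Greedy: pick earliest-ending, then skip overlaps.
Selected (4 activities): [(0, 1), (4, 7), (14, 15), (15, 19)]


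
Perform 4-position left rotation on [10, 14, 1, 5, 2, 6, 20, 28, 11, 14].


Left rotate by 4: [2, 6, 20, 28, 11, 14, 10, 14, 1, 5]


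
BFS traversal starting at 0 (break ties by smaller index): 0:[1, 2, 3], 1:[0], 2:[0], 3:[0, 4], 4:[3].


BFS queue: start with [0]
Visit order: [0, 1, 2, 3, 4]


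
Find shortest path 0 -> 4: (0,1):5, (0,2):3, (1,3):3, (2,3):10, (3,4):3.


Dijkstra from 0:
Distances: {0: 0, 1: 5, 2: 3, 3: 8, 4: 11}
Shortest distance to 4 = 11, path = [0, 1, 3, 4]


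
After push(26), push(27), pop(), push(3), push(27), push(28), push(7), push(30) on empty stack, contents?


push(26) -> [26]
push(27) -> [26, 27]
pop() returns 27 -> [26]
push(3) -> [26, 3]
push(27) -> [26, 3, 27]
push(28) -> [26, 3, 27, 28]
push(7) -> [26, 3, 27, 28, 7]
push(30) -> [26, 3, 27, 28, 7, 30]
Final stack (bottom to top): [26, 3, 27, 28, 7, 30]


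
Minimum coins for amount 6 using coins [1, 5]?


dp[0]=0; dp[i]=1+min(dp[i-c] for c in coins)
...dp[1]=1, dp[2]=2, dp[3]=3, dp[4]=4, dp[5]=1, dp[6]=2
Minimum coins for 6 = 2


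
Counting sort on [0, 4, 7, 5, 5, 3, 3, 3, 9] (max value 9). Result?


Count array: [1, 0, 0, 3, 1, 2, 0, 1, 0, 1]
Reconstruct: [0, 3, 3, 3, 4, 5, 5, 7, 9]


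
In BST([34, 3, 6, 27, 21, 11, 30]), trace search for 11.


BST root = 34
Search for 11: compare at each node
Path: [34, 3, 6, 27, 21, 11]


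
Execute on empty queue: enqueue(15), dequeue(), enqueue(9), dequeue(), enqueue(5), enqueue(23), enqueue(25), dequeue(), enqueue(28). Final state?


enqueue(15) -> [15]
dequeue() returns 15 -> []
enqueue(9) -> [9]
dequeue() returns 9 -> []
enqueue(5) -> [5]
enqueue(23) -> [5, 23]
enqueue(25) -> [5, 23, 25]
dequeue() returns 5 -> [23, 25]
enqueue(28) -> [23, 25, 28]
Final queue (front to back): [23, 25, 28]


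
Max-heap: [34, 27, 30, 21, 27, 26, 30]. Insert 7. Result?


Append 7: [34, 27, 30, 21, 27, 26, 30, 7]
Bubble up: no swaps needed
Result: [34, 27, 30, 21, 27, 26, 30, 7]


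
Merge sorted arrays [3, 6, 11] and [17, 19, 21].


Compare heads, take smaller each step.
Merged: [3, 6, 11, 17, 19, 21]


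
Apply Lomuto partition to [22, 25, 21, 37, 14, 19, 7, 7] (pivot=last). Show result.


Elements <= 7 go left of pivot.
Result: [7, 7, 21, 37, 14, 19, 22, 25], pivot at index 1


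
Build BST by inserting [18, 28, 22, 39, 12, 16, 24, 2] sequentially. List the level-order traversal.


Root = 18; build tree by BST insertion.
Level-Order traversal: [18, 12, 28, 2, 16, 22, 39, 24]


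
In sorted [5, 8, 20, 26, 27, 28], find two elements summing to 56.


Two pointers: lo=0, hi=5
No pair sums to 56


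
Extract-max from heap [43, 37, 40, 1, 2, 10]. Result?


Max = 43
Replace root with last, heapify down
Resulting heap: [40, 37, 10, 1, 2]


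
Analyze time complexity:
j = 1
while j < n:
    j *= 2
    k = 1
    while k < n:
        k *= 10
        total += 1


Per nesting level: O(log n) * O(log n) = O((log n)^2)
Complexity: O((log n)^2)


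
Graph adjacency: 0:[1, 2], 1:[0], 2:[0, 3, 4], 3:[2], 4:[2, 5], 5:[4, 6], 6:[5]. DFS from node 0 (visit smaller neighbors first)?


DFS stack-based: start with [0]
Visit order: [0, 1, 2, 3, 4, 5, 6]


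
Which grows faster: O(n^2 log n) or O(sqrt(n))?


sublinear grows slower than n^2 log n
O(sqrt(n)) is asymptotically smaller; O(n^2 log n) grows faster


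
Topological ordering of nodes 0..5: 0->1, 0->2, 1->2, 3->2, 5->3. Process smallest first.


Kahn's algorithm, process smallest node first
Order: [0, 1, 4, 5, 3, 2]


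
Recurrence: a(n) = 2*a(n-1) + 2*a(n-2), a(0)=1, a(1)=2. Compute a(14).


Build bottom-up:
...a(12)=136384, a(13)=372608, a(14)=2*372608+2*136384=1017984


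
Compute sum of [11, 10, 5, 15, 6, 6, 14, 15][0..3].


Prefix sums: [0, 11, 21, 26, 41, 47, 53, 67, 82]
Sum[0..3] = prefix[4] - prefix[0] = 41 - 0 = 41


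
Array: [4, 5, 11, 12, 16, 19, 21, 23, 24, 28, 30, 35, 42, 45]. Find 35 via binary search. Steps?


Search for 35:
[0,13] mid=6 arr[6]=21
[7,13] mid=10 arr[10]=30
[11,13] mid=12 arr[12]=42
[11,11] mid=11 arr[11]=35
Total: 4 comparisons


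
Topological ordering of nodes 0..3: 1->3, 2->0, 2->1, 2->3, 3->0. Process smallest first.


Kahn's algorithm, process smallest node first
Order: [2, 1, 3, 0]


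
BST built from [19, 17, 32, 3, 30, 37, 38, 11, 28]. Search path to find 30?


BST root = 19
Search for 30: compare at each node
Path: [19, 32, 30]


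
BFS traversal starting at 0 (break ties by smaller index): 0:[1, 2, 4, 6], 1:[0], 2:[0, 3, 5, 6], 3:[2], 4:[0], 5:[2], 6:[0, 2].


BFS queue: start with [0]
Visit order: [0, 1, 2, 4, 6, 3, 5]


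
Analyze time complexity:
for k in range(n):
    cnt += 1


Per nesting level: O(n) = O(n)
Complexity: O(n)


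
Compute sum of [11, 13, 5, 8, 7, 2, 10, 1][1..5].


Prefix sums: [0, 11, 24, 29, 37, 44, 46, 56, 57]
Sum[1..5] = prefix[6] - prefix[1] = 46 - 11 = 35


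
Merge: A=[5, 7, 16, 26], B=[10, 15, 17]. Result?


Compare heads, take smaller each step.
Merged: [5, 7, 10, 15, 16, 17, 26]
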